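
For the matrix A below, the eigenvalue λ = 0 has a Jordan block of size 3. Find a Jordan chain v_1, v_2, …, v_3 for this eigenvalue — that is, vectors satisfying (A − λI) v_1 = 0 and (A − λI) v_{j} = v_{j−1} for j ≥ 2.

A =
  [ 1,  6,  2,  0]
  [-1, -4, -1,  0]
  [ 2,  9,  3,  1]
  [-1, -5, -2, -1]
A Jordan chain for λ = 0 of length 3:
v_1 = (-2, 1, -2, 1)ᵀ
v_2 = (-4, 2, -5, 3)ᵀ
v_3 = (2, -1, 0, 0)ᵀ

Let N = A − (0)·I. We want v_3 with N^3 v_3 = 0 but N^2 v_3 ≠ 0; then v_{j-1} := N · v_j for j = 3, …, 2.

Pick v_3 = (2, -1, 0, 0)ᵀ.
Then v_2 = N · v_3 = (-4, 2, -5, 3)ᵀ.
Then v_1 = N · v_2 = (-2, 1, -2, 1)ᵀ.

Sanity check: (A − (0)·I) v_1 = (0, 0, 0, 0)ᵀ = 0. ✓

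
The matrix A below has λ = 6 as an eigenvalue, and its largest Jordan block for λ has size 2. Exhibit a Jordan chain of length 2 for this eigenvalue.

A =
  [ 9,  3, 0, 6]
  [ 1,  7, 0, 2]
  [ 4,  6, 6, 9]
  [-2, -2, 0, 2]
A Jordan chain for λ = 6 of length 2:
v_1 = (3, 1, 4, -2)ᵀ
v_2 = (1, 0, 0, 0)ᵀ

Let N = A − (6)·I. We want v_2 with N^2 v_2 = 0 but N^1 v_2 ≠ 0; then v_{j-1} := N · v_j for j = 2, …, 2.

Pick v_2 = (1, 0, 0, 0)ᵀ.
Then v_1 = N · v_2 = (3, 1, 4, -2)ᵀ.

Sanity check: (A − (6)·I) v_1 = (0, 0, 0, 0)ᵀ = 0. ✓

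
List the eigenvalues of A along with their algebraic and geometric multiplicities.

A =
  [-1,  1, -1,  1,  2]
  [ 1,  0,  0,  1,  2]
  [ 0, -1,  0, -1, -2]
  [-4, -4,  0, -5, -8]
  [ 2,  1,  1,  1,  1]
λ = -1: alg = 5, geom = 3

Step 1 — factor the characteristic polynomial to read off the algebraic multiplicities:
  χ_A(x) = (x + 1)^5

Step 2 — compute geometric multiplicities via the rank-nullity identity g(λ) = n − rank(A − λI):
  rank(A − (-1)·I) = 2, so dim ker(A − (-1)·I) = n − 2 = 3

Summary:
  λ = -1: algebraic multiplicity = 5, geometric multiplicity = 3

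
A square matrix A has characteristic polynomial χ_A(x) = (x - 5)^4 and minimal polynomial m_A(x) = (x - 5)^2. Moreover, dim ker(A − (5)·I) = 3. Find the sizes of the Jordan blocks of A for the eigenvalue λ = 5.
Block sizes for λ = 5: [2, 1, 1]

Step 1 — from the characteristic polynomial, algebraic multiplicity of λ = 5 is 4. From dim ker(A − (5)·I) = 3, there are exactly 3 Jordan blocks for λ = 5.
Step 2 — from the minimal polynomial, the factor (x − 5)^2 tells us the largest block for λ = 5 has size 2.
Step 3 — with total size 4, 3 blocks, and largest block 2, the block sizes (in nonincreasing order) are [2, 1, 1].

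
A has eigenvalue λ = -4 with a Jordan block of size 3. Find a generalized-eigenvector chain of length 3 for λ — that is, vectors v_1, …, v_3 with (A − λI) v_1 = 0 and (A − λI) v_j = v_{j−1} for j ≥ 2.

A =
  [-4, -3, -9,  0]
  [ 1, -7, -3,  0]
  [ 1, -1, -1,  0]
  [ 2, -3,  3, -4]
A Jordan chain for λ = -4 of length 3:
v_1 = (-12, -6, 2, 0)ᵀ
v_2 = (0, 1, 1, 2)ᵀ
v_3 = (1, 0, 0, 0)ᵀ

Let N = A − (-4)·I. We want v_3 with N^3 v_3 = 0 but N^2 v_3 ≠ 0; then v_{j-1} := N · v_j for j = 3, …, 2.

Pick v_3 = (1, 0, 0, 0)ᵀ.
Then v_2 = N · v_3 = (0, 1, 1, 2)ᵀ.
Then v_1 = N · v_2 = (-12, -6, 2, 0)ᵀ.

Sanity check: (A − (-4)·I) v_1 = (0, 0, 0, 0)ᵀ = 0. ✓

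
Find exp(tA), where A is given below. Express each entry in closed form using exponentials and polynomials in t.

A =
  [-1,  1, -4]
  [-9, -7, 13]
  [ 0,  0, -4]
e^{tA} =
  [3*t*exp(-4*t) + exp(-4*t), t*exp(-4*t), t^2*exp(-4*t)/2 - 4*t*exp(-4*t)]
  [-9*t*exp(-4*t), -3*t*exp(-4*t) + exp(-4*t), -3*t^2*exp(-4*t)/2 + 13*t*exp(-4*t)]
  [0, 0, exp(-4*t)]

Strategy: write A = P · J · P⁻¹ where J is a Jordan canonical form, so e^{tA} = P · e^{tJ} · P⁻¹, and e^{tJ} can be computed block-by-block.

A has Jordan form
J =
  [-4,  1,  0]
  [ 0, -4,  1]
  [ 0,  0, -4]
(up to reordering of blocks).

Per-block formulas:
  For a 3×3 Jordan block J_3(-4): exp(t · J_3(-4)) = e^(-4t)·(I + t·N + (t^2/2)·N^2), where N is the 3×3 nilpotent shift.

After assembling e^{tJ} and conjugating by P, we get:

e^{tA} =
  [3*t*exp(-4*t) + exp(-4*t), t*exp(-4*t), t^2*exp(-4*t)/2 - 4*t*exp(-4*t)]
  [-9*t*exp(-4*t), -3*t*exp(-4*t) + exp(-4*t), -3*t^2*exp(-4*t)/2 + 13*t*exp(-4*t)]
  [0, 0, exp(-4*t)]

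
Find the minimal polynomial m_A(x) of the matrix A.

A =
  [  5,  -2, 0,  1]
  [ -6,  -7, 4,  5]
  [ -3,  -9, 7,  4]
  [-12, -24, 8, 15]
x^2 - 10*x + 25

The characteristic polynomial is χ_A(x) = (x - 5)^4, so the eigenvalues are known. The minimal polynomial is
  m_A(x) = Π_λ (x − λ)^{k_λ}
where k_λ is the size of the *largest* Jordan block for λ (equivalently, the smallest k with (A − λI)^k v = 0 for every generalised eigenvector v of λ).

  λ = 5: largest Jordan block has size 2, contributing (x − 5)^2

So m_A(x) = (x - 5)^2 = x^2 - 10*x + 25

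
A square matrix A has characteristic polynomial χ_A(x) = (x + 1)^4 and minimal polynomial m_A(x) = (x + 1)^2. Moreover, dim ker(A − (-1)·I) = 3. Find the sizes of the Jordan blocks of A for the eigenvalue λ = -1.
Block sizes for λ = -1: [2, 1, 1]

Step 1 — from the characteristic polynomial, algebraic multiplicity of λ = -1 is 4. From dim ker(A − (-1)·I) = 3, there are exactly 3 Jordan blocks for λ = -1.
Step 2 — from the minimal polynomial, the factor (x + 1)^2 tells us the largest block for λ = -1 has size 2.
Step 3 — with total size 4, 3 blocks, and largest block 2, the block sizes (in nonincreasing order) are [2, 1, 1].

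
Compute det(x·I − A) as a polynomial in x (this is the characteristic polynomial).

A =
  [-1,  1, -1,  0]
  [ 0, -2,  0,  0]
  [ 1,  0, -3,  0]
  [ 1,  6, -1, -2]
x^4 + 8*x^3 + 24*x^2 + 32*x + 16

Expanding det(x·I − A) (e.g. by cofactor expansion or by noting that A is similar to its Jordan form J, which has the same characteristic polynomial as A) gives
  χ_A(x) = x^4 + 8*x^3 + 24*x^2 + 32*x + 16
which factors as (x + 2)^4. The eigenvalues (with algebraic multiplicities) are λ = -2 with multiplicity 4.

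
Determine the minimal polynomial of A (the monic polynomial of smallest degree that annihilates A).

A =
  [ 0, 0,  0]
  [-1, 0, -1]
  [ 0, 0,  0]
x^2

The characteristic polynomial is χ_A(x) = x^3, so the eigenvalues are known. The minimal polynomial is
  m_A(x) = Π_λ (x − λ)^{k_λ}
where k_λ is the size of the *largest* Jordan block for λ (equivalently, the smallest k with (A − λI)^k v = 0 for every generalised eigenvector v of λ).

  λ = 0: largest Jordan block has size 2, contributing (x − 0)^2

So m_A(x) = x^2 = x^2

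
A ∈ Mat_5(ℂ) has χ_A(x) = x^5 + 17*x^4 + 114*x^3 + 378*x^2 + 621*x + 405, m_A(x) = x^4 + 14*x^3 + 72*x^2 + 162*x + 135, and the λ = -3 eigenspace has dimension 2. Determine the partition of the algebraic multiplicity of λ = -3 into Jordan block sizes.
Block sizes for λ = -3: [3, 1]

Step 1 — from the characteristic polynomial, algebraic multiplicity of λ = -3 is 4. From dim ker(A − (-3)·I) = 2, there are exactly 2 Jordan blocks for λ = -3.
Step 2 — from the minimal polynomial, the factor (x + 3)^3 tells us the largest block for λ = -3 has size 3.
Step 3 — with total size 4, 2 blocks, and largest block 3, the block sizes (in nonincreasing order) are [3, 1].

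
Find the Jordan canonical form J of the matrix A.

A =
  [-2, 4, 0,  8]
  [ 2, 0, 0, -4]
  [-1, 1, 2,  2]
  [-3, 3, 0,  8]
J_2(2) ⊕ J_1(2) ⊕ J_1(2)

The characteristic polynomial is
  det(x·I − A) = x^4 - 8*x^3 + 24*x^2 - 32*x + 16 = (x - 2)^4

Eigenvalues and multiplicities (the geometric multiplicity of λ is n − rank(A − λI), which equals the number of Jordan blocks for λ):
  λ = 2: algebraic multiplicity = 4, geometric multiplicity = 3

Determining the block sizes for each eigenvalue:
  λ = 2: 3 blocks summing to 4 forces exactly one block of size 2 and the rest size 1 → block sizes [2, 1, 1]

Assembling the blocks gives a Jordan form
J =
  [2, 1, 0, 0]
  [0, 2, 0, 0]
  [0, 0, 2, 0]
  [0, 0, 0, 2]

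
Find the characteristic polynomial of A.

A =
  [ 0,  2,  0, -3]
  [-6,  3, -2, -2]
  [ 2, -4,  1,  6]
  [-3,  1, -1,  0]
x^4 - 4*x^3 + 6*x^2 - 4*x + 1

Expanding det(x·I − A) (e.g. by cofactor expansion or by noting that A is similar to its Jordan form J, which has the same characteristic polynomial as A) gives
  χ_A(x) = x^4 - 4*x^3 + 6*x^2 - 4*x + 1
which factors as (x - 1)^4. The eigenvalues (with algebraic multiplicities) are λ = 1 with multiplicity 4.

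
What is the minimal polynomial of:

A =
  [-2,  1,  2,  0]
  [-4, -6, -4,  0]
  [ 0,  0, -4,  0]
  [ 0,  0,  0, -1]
x^3 + 9*x^2 + 24*x + 16

The characteristic polynomial is χ_A(x) = (x + 1)*(x + 4)^3, so the eigenvalues are known. The minimal polynomial is
  m_A(x) = Π_λ (x − λ)^{k_λ}
where k_λ is the size of the *largest* Jordan block for λ (equivalently, the smallest k with (A − λI)^k v = 0 for every generalised eigenvector v of λ).

  λ = -4: largest Jordan block has size 2, contributing (x + 4)^2
  λ = -1: largest Jordan block has size 1, contributing (x + 1)

So m_A(x) = (x + 1)*(x + 4)^2 = x^3 + 9*x^2 + 24*x + 16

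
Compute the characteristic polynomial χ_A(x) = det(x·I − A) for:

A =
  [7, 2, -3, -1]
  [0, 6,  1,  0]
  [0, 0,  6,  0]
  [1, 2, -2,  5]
x^4 - 24*x^3 + 216*x^2 - 864*x + 1296

Expanding det(x·I − A) (e.g. by cofactor expansion or by noting that A is similar to its Jordan form J, which has the same characteristic polynomial as A) gives
  χ_A(x) = x^4 - 24*x^3 + 216*x^2 - 864*x + 1296
which factors as (x - 6)^4. The eigenvalues (with algebraic multiplicities) are λ = 6 with multiplicity 4.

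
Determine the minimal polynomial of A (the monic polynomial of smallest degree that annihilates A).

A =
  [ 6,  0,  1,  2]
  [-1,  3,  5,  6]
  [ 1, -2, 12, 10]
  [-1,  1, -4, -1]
x^2 - 10*x + 25

The characteristic polynomial is χ_A(x) = (x - 5)^4, so the eigenvalues are known. The minimal polynomial is
  m_A(x) = Π_λ (x − λ)^{k_λ}
where k_λ is the size of the *largest* Jordan block for λ (equivalently, the smallest k with (A − λI)^k v = 0 for every generalised eigenvector v of λ).

  λ = 5: largest Jordan block has size 2, contributing (x − 5)^2

So m_A(x) = (x - 5)^2 = x^2 - 10*x + 25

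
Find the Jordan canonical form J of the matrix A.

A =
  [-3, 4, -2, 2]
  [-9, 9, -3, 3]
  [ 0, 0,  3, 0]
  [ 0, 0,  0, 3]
J_2(3) ⊕ J_1(3) ⊕ J_1(3)

The characteristic polynomial is
  det(x·I − A) = x^4 - 12*x^3 + 54*x^2 - 108*x + 81 = (x - 3)^4

Eigenvalues and multiplicities (the geometric multiplicity of λ is n − rank(A − λI), which equals the number of Jordan blocks for λ):
  λ = 3: algebraic multiplicity = 4, geometric multiplicity = 3

Determining the block sizes for each eigenvalue:
  λ = 3: 3 blocks summing to 4 forces exactly one block of size 2 and the rest size 1 → block sizes [2, 1, 1]

Assembling the blocks gives a Jordan form
J =
  [3, 1, 0, 0]
  [0, 3, 0, 0]
  [0, 0, 3, 0]
  [0, 0, 0, 3]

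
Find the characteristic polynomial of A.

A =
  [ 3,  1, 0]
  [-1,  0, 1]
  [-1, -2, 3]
x^3 - 6*x^2 + 12*x - 8

Expanding det(x·I − A) (e.g. by cofactor expansion or by noting that A is similar to its Jordan form J, which has the same characteristic polynomial as A) gives
  χ_A(x) = x^3 - 6*x^2 + 12*x - 8
which factors as (x - 2)^3. The eigenvalues (with algebraic multiplicities) are λ = 2 with multiplicity 3.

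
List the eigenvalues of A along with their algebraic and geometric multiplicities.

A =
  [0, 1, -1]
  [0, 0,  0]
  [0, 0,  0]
λ = 0: alg = 3, geom = 2

Step 1 — factor the characteristic polynomial to read off the algebraic multiplicities:
  χ_A(x) = x^3

Step 2 — compute geometric multiplicities via the rank-nullity identity g(λ) = n − rank(A − λI):
  rank(A − (0)·I) = 1, so dim ker(A − (0)·I) = n − 1 = 2

Summary:
  λ = 0: algebraic multiplicity = 3, geometric multiplicity = 2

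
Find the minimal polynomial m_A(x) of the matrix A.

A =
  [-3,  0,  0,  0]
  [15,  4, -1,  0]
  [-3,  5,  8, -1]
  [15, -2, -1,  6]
x^4 - 15*x^3 + 54*x^2 + 108*x - 648

The characteristic polynomial is χ_A(x) = (x - 6)^3*(x + 3), so the eigenvalues are known. The minimal polynomial is
  m_A(x) = Π_λ (x − λ)^{k_λ}
where k_λ is the size of the *largest* Jordan block for λ (equivalently, the smallest k with (A − λI)^k v = 0 for every generalised eigenvector v of λ).

  λ = -3: largest Jordan block has size 1, contributing (x + 3)
  λ = 6: largest Jordan block has size 3, contributing (x − 6)^3

So m_A(x) = (x - 6)^3*(x + 3) = x^4 - 15*x^3 + 54*x^2 + 108*x - 648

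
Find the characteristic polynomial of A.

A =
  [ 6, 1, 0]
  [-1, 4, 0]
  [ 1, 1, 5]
x^3 - 15*x^2 + 75*x - 125

Expanding det(x·I − A) (e.g. by cofactor expansion or by noting that A is similar to its Jordan form J, which has the same characteristic polynomial as A) gives
  χ_A(x) = x^3 - 15*x^2 + 75*x - 125
which factors as (x - 5)^3. The eigenvalues (with algebraic multiplicities) are λ = 5 with multiplicity 3.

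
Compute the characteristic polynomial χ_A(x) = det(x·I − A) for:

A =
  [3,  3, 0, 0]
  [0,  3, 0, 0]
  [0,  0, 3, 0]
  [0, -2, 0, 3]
x^4 - 12*x^3 + 54*x^2 - 108*x + 81

Expanding det(x·I − A) (e.g. by cofactor expansion or by noting that A is similar to its Jordan form J, which has the same characteristic polynomial as A) gives
  χ_A(x) = x^4 - 12*x^3 + 54*x^2 - 108*x + 81
which factors as (x - 3)^4. The eigenvalues (with algebraic multiplicities) are λ = 3 with multiplicity 4.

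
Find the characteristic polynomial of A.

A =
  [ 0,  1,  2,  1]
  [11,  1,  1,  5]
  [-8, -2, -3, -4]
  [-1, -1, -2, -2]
x^4 + 4*x^3 + 6*x^2 + 4*x + 1

Expanding det(x·I − A) (e.g. by cofactor expansion or by noting that A is similar to its Jordan form J, which has the same characteristic polynomial as A) gives
  χ_A(x) = x^4 + 4*x^3 + 6*x^2 + 4*x + 1
which factors as (x + 1)^4. The eigenvalues (with algebraic multiplicities) are λ = -1 with multiplicity 4.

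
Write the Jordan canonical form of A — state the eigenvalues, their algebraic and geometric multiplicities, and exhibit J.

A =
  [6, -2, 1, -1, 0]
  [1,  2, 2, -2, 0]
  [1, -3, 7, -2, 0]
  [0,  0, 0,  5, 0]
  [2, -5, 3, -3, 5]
J_3(5) ⊕ J_1(5) ⊕ J_1(5)

The characteristic polynomial is
  det(x·I − A) = x^5 - 25*x^4 + 250*x^3 - 1250*x^2 + 3125*x - 3125 = (x - 5)^5

Eigenvalues and multiplicities (the geometric multiplicity of λ is n − rank(A − λI), which equals the number of Jordan blocks for λ):
  λ = 5: algebraic multiplicity = 5, geometric multiplicity = 3

Determining the block sizes for each eigenvalue:
  λ = 5: with am = 5 and gm = 3, the partition is not yet determined (e.g. several partitions of 5 into 3 parts exist). Let N = A − (5)·I. Computing rank(N^1) = 2, rank(N^2) = 1, rank(N^3) = 0; the number of blocks of size ≥ j is rank(N^{j−1}) − rank(N^j), giving [3, 1, 1]. So we have 1 block(s) of size 3, 2 block(s) of size 1 → block sizes [3, 1, 1]

Assembling the blocks gives a Jordan form
J =
  [5, 1, 0, 0, 0]
  [0, 5, 1, 0, 0]
  [0, 0, 5, 0, 0]
  [0, 0, 0, 5, 0]
  [0, 0, 0, 0, 5]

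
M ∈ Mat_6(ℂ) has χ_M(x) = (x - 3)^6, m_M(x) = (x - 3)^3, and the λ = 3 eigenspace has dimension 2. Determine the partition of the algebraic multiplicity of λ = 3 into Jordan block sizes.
Block sizes for λ = 3: [3, 3]

Step 1 — from the characteristic polynomial, algebraic multiplicity of λ = 3 is 6. From dim ker(M − (3)·I) = 2, there are exactly 2 Jordan blocks for λ = 3.
Step 2 — from the minimal polynomial, the factor (x − 3)^3 tells us the largest block for λ = 3 has size 3.
Step 3 — with total size 6, 2 blocks, and largest block 3, the block sizes (in nonincreasing order) are [3, 3].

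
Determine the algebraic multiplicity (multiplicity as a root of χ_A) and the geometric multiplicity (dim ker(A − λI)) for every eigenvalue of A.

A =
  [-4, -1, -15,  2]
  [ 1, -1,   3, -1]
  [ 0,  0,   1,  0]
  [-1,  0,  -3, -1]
λ = -2: alg = 3, geom = 1; λ = 1: alg = 1, geom = 1

Step 1 — factor the characteristic polynomial to read off the algebraic multiplicities:
  χ_A(x) = (x - 1)*(x + 2)^3

Step 2 — compute geometric multiplicities via the rank-nullity identity g(λ) = n − rank(A − λI):
  rank(A − (-2)·I) = 3, so dim ker(A − (-2)·I) = n − 3 = 1
  rank(A − (1)·I) = 3, so dim ker(A − (1)·I) = n − 3 = 1

Summary:
  λ = -2: algebraic multiplicity = 3, geometric multiplicity = 1
  λ = 1: algebraic multiplicity = 1, geometric multiplicity = 1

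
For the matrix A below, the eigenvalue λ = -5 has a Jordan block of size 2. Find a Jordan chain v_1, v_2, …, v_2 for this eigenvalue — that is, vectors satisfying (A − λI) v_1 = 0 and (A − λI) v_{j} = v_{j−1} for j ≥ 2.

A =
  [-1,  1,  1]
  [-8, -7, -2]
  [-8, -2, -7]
A Jordan chain for λ = -5 of length 2:
v_1 = (4, -8, -8)ᵀ
v_2 = (1, 0, 0)ᵀ

Let N = A − (-5)·I. We want v_2 with N^2 v_2 = 0 but N^1 v_2 ≠ 0; then v_{j-1} := N · v_j for j = 2, …, 2.

Pick v_2 = (1, 0, 0)ᵀ.
Then v_1 = N · v_2 = (4, -8, -8)ᵀ.

Sanity check: (A − (-5)·I) v_1 = (0, 0, 0)ᵀ = 0. ✓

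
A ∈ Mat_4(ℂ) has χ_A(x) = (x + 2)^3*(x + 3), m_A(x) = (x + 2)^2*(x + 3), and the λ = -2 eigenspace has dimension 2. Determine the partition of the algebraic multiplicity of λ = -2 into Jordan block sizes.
Block sizes for λ = -2: [2, 1]

Step 1 — from the characteristic polynomial, algebraic multiplicity of λ = -2 is 3. From dim ker(A − (-2)·I) = 2, there are exactly 2 Jordan blocks for λ = -2.
Step 2 — from the minimal polynomial, the factor (x + 2)^2 tells us the largest block for λ = -2 has size 2.
Step 3 — with total size 3, 2 blocks, and largest block 2, the block sizes (in nonincreasing order) are [2, 1].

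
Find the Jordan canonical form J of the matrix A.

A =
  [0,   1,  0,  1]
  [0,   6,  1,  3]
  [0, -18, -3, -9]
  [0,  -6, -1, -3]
J_2(0) ⊕ J_2(0)

The characteristic polynomial is
  det(x·I − A) = x^4

Eigenvalues and multiplicities (the geometric multiplicity of λ is n − rank(A − λI), which equals the number of Jordan blocks for λ):
  λ = 0: algebraic multiplicity = 4, geometric multiplicity = 2

Determining the block sizes for each eigenvalue:
  λ = 0: with am = 4 and gm = 2, the partition is not yet determined (e.g. several partitions of 4 into 2 parts exist). Let N = A − (0)·I. Computing rank(N^1) = 2, rank(N^2) = 0; the number of blocks of size ≥ j is rank(N^{j−1}) − rank(N^j), giving [2, 2]. So we have 2 block(s) of size 2 → block sizes [2, 2]

Assembling the blocks gives a Jordan form
J =
  [0, 1, 0, 0]
  [0, 0, 0, 0]
  [0, 0, 0, 1]
  [0, 0, 0, 0]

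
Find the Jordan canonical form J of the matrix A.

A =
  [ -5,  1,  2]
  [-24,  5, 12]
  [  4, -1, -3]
J_2(-1) ⊕ J_1(-1)

The characteristic polynomial is
  det(x·I − A) = x^3 + 3*x^2 + 3*x + 1 = (x + 1)^3

Eigenvalues and multiplicities (the geometric multiplicity of λ is n − rank(A − λI), which equals the number of Jordan blocks for λ):
  λ = -1: algebraic multiplicity = 3, geometric multiplicity = 2

Determining the block sizes for each eigenvalue:
  λ = -1: 2 blocks summing to 3 forces exactly one block of size 2 and the rest size 1 → block sizes [2, 1]

Assembling the blocks gives a Jordan form
J =
  [-1,  1,  0]
  [ 0, -1,  0]
  [ 0,  0, -1]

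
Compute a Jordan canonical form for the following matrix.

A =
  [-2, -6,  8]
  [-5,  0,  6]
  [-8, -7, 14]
J_3(4)

The characteristic polynomial is
  det(x·I − A) = x^3 - 12*x^2 + 48*x - 64 = (x - 4)^3

Eigenvalues and multiplicities (the geometric multiplicity of λ is n − rank(A − λI), which equals the number of Jordan blocks for λ):
  λ = 4: algebraic multiplicity = 3, geometric multiplicity = 1

Determining the block sizes for each eigenvalue:
  λ = 4: one block (gm = 1), so the single block has size am = 3 → block sizes [3]

Assembling the blocks gives a Jordan form
J =
  [4, 1, 0]
  [0, 4, 1]
  [0, 0, 4]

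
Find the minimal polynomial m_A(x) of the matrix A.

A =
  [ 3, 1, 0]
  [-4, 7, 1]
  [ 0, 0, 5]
x^3 - 15*x^2 + 75*x - 125

The characteristic polynomial is χ_A(x) = (x - 5)^3, so the eigenvalues are known. The minimal polynomial is
  m_A(x) = Π_λ (x − λ)^{k_λ}
where k_λ is the size of the *largest* Jordan block for λ (equivalently, the smallest k with (A − λI)^k v = 0 for every generalised eigenvector v of λ).

  λ = 5: largest Jordan block has size 3, contributing (x − 5)^3

So m_A(x) = (x - 5)^3 = x^3 - 15*x^2 + 75*x - 125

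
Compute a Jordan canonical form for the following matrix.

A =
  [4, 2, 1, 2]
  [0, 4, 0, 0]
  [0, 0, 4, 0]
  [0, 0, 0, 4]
J_2(4) ⊕ J_1(4) ⊕ J_1(4)

The characteristic polynomial is
  det(x·I − A) = x^4 - 16*x^3 + 96*x^2 - 256*x + 256 = (x - 4)^4

Eigenvalues and multiplicities (the geometric multiplicity of λ is n − rank(A − λI), which equals the number of Jordan blocks for λ):
  λ = 4: algebraic multiplicity = 4, geometric multiplicity = 3

Determining the block sizes for each eigenvalue:
  λ = 4: 3 blocks summing to 4 forces exactly one block of size 2 and the rest size 1 → block sizes [2, 1, 1]

Assembling the blocks gives a Jordan form
J =
  [4, 1, 0, 0]
  [0, 4, 0, 0]
  [0, 0, 4, 0]
  [0, 0, 0, 4]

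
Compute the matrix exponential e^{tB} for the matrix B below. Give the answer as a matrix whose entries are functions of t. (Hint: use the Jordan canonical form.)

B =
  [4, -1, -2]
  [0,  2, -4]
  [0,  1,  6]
e^{tB} =
  [exp(4*t), -t*exp(4*t), -2*t*exp(4*t)]
  [0, -2*t*exp(4*t) + exp(4*t), -4*t*exp(4*t)]
  [0, t*exp(4*t), 2*t*exp(4*t) + exp(4*t)]

Strategy: write B = P · J · P⁻¹ where J is a Jordan canonical form, so e^{tB} = P · e^{tJ} · P⁻¹, and e^{tJ} can be computed block-by-block.

B has Jordan form
J =
  [4, 1, 0]
  [0, 4, 0]
  [0, 0, 4]
(up to reordering of blocks).

Per-block formulas:
  For a 1×1 block at λ = 4: exp(t · [4]) = [e^(4t)].
  For a 2×2 Jordan block J_2(4): exp(t · J_2(4)) = e^(4t)·(I + t·N), where N is the 2×2 nilpotent shift.

After assembling e^{tJ} and conjugating by P, we get:

e^{tB} =
  [exp(4*t), -t*exp(4*t), -2*t*exp(4*t)]
  [0, -2*t*exp(4*t) + exp(4*t), -4*t*exp(4*t)]
  [0, t*exp(4*t), 2*t*exp(4*t) + exp(4*t)]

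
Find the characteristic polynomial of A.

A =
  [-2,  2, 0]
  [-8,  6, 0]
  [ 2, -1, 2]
x^3 - 6*x^2 + 12*x - 8

Expanding det(x·I − A) (e.g. by cofactor expansion or by noting that A is similar to its Jordan form J, which has the same characteristic polynomial as A) gives
  χ_A(x) = x^3 - 6*x^2 + 12*x - 8
which factors as (x - 2)^3. The eigenvalues (with algebraic multiplicities) are λ = 2 with multiplicity 3.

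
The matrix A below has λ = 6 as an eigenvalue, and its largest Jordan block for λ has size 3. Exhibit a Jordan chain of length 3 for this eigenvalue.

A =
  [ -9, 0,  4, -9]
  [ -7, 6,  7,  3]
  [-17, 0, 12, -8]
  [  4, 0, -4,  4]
A Jordan chain for λ = 6 of length 3:
v_1 = (0, 2, 0, 0)ᵀ
v_2 = (4, 7, 6, -4)ᵀ
v_3 = (0, 0, 1, 0)ᵀ

Let N = A − (6)·I. We want v_3 with N^3 v_3 = 0 but N^2 v_3 ≠ 0; then v_{j-1} := N · v_j for j = 3, …, 2.

Pick v_3 = (0, 0, 1, 0)ᵀ.
Then v_2 = N · v_3 = (4, 7, 6, -4)ᵀ.
Then v_1 = N · v_2 = (0, 2, 0, 0)ᵀ.

Sanity check: (A − (6)·I) v_1 = (0, 0, 0, 0)ᵀ = 0. ✓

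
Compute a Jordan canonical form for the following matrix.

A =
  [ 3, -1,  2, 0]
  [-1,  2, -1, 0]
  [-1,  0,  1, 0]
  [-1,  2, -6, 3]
J_3(2) ⊕ J_1(3)

The characteristic polynomial is
  det(x·I − A) = x^4 - 9*x^3 + 30*x^2 - 44*x + 24 = (x - 3)*(x - 2)^3

Eigenvalues and multiplicities (the geometric multiplicity of λ is n − rank(A − λI), which equals the number of Jordan blocks for λ):
  λ = 2: algebraic multiplicity = 3, geometric multiplicity = 1
  λ = 3: algebraic multiplicity = 1, geometric multiplicity = 1

Determining the block sizes for each eigenvalue:
  λ = 2: one block (gm = 1), so the single block has size am = 3 → block sizes [3]
  λ = 3: one block (gm = 1), so the single block has size am = 1 → block sizes [1]

Assembling the blocks gives a Jordan form
J =
  [2, 1, 0, 0]
  [0, 2, 1, 0]
  [0, 0, 2, 0]
  [0, 0, 0, 3]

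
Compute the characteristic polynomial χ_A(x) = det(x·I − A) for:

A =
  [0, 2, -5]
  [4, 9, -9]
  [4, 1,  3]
x^3 - 12*x^2 + 48*x - 64

Expanding det(x·I − A) (e.g. by cofactor expansion or by noting that A is similar to its Jordan form J, which has the same characteristic polynomial as A) gives
  χ_A(x) = x^3 - 12*x^2 + 48*x - 64
which factors as (x - 4)^3. The eigenvalues (with algebraic multiplicities) are λ = 4 with multiplicity 3.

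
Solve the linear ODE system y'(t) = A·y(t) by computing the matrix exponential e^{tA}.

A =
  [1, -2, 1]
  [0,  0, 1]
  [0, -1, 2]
e^{tA} =
  [exp(t), t^2*exp(t)/2 - 2*t*exp(t), -t^2*exp(t)/2 + t*exp(t)]
  [0, -t*exp(t) + exp(t), t*exp(t)]
  [0, -t*exp(t), t*exp(t) + exp(t)]

Strategy: write A = P · J · P⁻¹ where J is a Jordan canonical form, so e^{tA} = P · e^{tJ} · P⁻¹, and e^{tJ} can be computed block-by-block.

A has Jordan form
J =
  [1, 1, 0]
  [0, 1, 1]
  [0, 0, 1]
(up to reordering of blocks).

Per-block formulas:
  For a 3×3 Jordan block J_3(1): exp(t · J_3(1)) = e^(1t)·(I + t·N + (t^2/2)·N^2), where N is the 3×3 nilpotent shift.

After assembling e^{tJ} and conjugating by P, we get:

e^{tA} =
  [exp(t), t^2*exp(t)/2 - 2*t*exp(t), -t^2*exp(t)/2 + t*exp(t)]
  [0, -t*exp(t) + exp(t), t*exp(t)]
  [0, -t*exp(t), t*exp(t) + exp(t)]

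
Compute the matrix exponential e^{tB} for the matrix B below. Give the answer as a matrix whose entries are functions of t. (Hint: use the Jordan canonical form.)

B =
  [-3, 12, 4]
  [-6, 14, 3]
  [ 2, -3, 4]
e^{tB} =
  [-8*t*exp(5*t) + exp(5*t), 12*t*exp(5*t), 4*t*exp(5*t)]
  [-6*t*exp(5*t), 9*t*exp(5*t) + exp(5*t), 3*t*exp(5*t)]
  [2*t*exp(5*t), -3*t*exp(5*t), -t*exp(5*t) + exp(5*t)]

Strategy: write B = P · J · P⁻¹ where J is a Jordan canonical form, so e^{tB} = P · e^{tJ} · P⁻¹, and e^{tJ} can be computed block-by-block.

B has Jordan form
J =
  [5, 1, 0]
  [0, 5, 0]
  [0, 0, 5]
(up to reordering of blocks).

Per-block formulas:
  For a 1×1 block at λ = 5: exp(t · [5]) = [e^(5t)].
  For a 2×2 Jordan block J_2(5): exp(t · J_2(5)) = e^(5t)·(I + t·N), where N is the 2×2 nilpotent shift.

After assembling e^{tJ} and conjugating by P, we get:

e^{tB} =
  [-8*t*exp(5*t) + exp(5*t), 12*t*exp(5*t), 4*t*exp(5*t)]
  [-6*t*exp(5*t), 9*t*exp(5*t) + exp(5*t), 3*t*exp(5*t)]
  [2*t*exp(5*t), -3*t*exp(5*t), -t*exp(5*t) + exp(5*t)]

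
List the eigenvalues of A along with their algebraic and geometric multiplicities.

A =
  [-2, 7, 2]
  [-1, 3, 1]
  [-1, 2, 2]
λ = 1: alg = 3, geom = 1

Step 1 — factor the characteristic polynomial to read off the algebraic multiplicities:
  χ_A(x) = (x - 1)^3

Step 2 — compute geometric multiplicities via the rank-nullity identity g(λ) = n − rank(A − λI):
  rank(A − (1)·I) = 2, so dim ker(A − (1)·I) = n − 2 = 1

Summary:
  λ = 1: algebraic multiplicity = 3, geometric multiplicity = 1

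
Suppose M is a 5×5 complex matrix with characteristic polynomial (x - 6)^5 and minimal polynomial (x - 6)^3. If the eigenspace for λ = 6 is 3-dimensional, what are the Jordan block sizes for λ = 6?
Block sizes for λ = 6: [3, 1, 1]

Step 1 — from the characteristic polynomial, algebraic multiplicity of λ = 6 is 5. From dim ker(M − (6)·I) = 3, there are exactly 3 Jordan blocks for λ = 6.
Step 2 — from the minimal polynomial, the factor (x − 6)^3 tells us the largest block for λ = 6 has size 3.
Step 3 — with total size 5, 3 blocks, and largest block 3, the block sizes (in nonincreasing order) are [3, 1, 1].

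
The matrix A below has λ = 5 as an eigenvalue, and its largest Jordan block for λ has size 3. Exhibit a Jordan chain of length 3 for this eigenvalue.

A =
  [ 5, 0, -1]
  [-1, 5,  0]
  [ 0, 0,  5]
A Jordan chain for λ = 5 of length 3:
v_1 = (0, 1, 0)ᵀ
v_2 = (-1, 0, 0)ᵀ
v_3 = (0, 0, 1)ᵀ

Let N = A − (5)·I. We want v_3 with N^3 v_3 = 0 but N^2 v_3 ≠ 0; then v_{j-1} := N · v_j for j = 3, …, 2.

Pick v_3 = (0, 0, 1)ᵀ.
Then v_2 = N · v_3 = (-1, 0, 0)ᵀ.
Then v_1 = N · v_2 = (0, 1, 0)ᵀ.

Sanity check: (A − (5)·I) v_1 = (0, 0, 0)ᵀ = 0. ✓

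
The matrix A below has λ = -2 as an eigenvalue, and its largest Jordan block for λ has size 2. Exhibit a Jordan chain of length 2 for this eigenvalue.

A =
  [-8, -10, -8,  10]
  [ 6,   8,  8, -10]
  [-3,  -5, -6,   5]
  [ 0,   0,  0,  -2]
A Jordan chain for λ = -2 of length 2:
v_1 = (-6, 6, -3, 0)ᵀ
v_2 = (1, 0, 0, 0)ᵀ

Let N = A − (-2)·I. We want v_2 with N^2 v_2 = 0 but N^1 v_2 ≠ 0; then v_{j-1} := N · v_j for j = 2, …, 2.

Pick v_2 = (1, 0, 0, 0)ᵀ.
Then v_1 = N · v_2 = (-6, 6, -3, 0)ᵀ.

Sanity check: (A − (-2)·I) v_1 = (0, 0, 0, 0)ᵀ = 0. ✓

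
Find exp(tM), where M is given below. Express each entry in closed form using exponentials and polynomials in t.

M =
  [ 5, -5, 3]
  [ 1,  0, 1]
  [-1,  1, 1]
e^{tM} =
  [t^2*exp(2*t)/2 + 3*t*exp(2*t) + exp(2*t), -t^2*exp(2*t) - 5*t*exp(2*t), t^2*exp(2*t)/2 + 3*t*exp(2*t)]
  [t*exp(2*t), -2*t*exp(2*t) + exp(2*t), t*exp(2*t)]
  [-t^2*exp(2*t)/2 - t*exp(2*t), t^2*exp(2*t) + t*exp(2*t), -t^2*exp(2*t)/2 - t*exp(2*t) + exp(2*t)]

Strategy: write M = P · J · P⁻¹ where J is a Jordan canonical form, so e^{tM} = P · e^{tJ} · P⁻¹, and e^{tJ} can be computed block-by-block.

M has Jordan form
J =
  [2, 1, 0]
  [0, 2, 1]
  [0, 0, 2]
(up to reordering of blocks).

Per-block formulas:
  For a 3×3 Jordan block J_3(2): exp(t · J_3(2)) = e^(2t)·(I + t·N + (t^2/2)·N^2), where N is the 3×3 nilpotent shift.

After assembling e^{tJ} and conjugating by P, we get:

e^{tM} =
  [t^2*exp(2*t)/2 + 3*t*exp(2*t) + exp(2*t), -t^2*exp(2*t) - 5*t*exp(2*t), t^2*exp(2*t)/2 + 3*t*exp(2*t)]
  [t*exp(2*t), -2*t*exp(2*t) + exp(2*t), t*exp(2*t)]
  [-t^2*exp(2*t)/2 - t*exp(2*t), t^2*exp(2*t) + t*exp(2*t), -t^2*exp(2*t)/2 - t*exp(2*t) + exp(2*t)]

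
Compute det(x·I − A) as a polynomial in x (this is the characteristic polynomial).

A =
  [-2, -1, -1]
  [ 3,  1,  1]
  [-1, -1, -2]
x^3 + 3*x^2 + 3*x + 1

Expanding det(x·I − A) (e.g. by cofactor expansion or by noting that A is similar to its Jordan form J, which has the same characteristic polynomial as A) gives
  χ_A(x) = x^3 + 3*x^2 + 3*x + 1
which factors as (x + 1)^3. The eigenvalues (with algebraic multiplicities) are λ = -1 with multiplicity 3.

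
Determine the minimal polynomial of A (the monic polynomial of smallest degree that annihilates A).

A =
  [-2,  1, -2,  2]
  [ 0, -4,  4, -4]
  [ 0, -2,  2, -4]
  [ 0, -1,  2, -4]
x^2 + 4*x + 4

The characteristic polynomial is χ_A(x) = (x + 2)^4, so the eigenvalues are known. The minimal polynomial is
  m_A(x) = Π_λ (x − λ)^{k_λ}
where k_λ is the size of the *largest* Jordan block for λ (equivalently, the smallest k with (A − λI)^k v = 0 for every generalised eigenvector v of λ).

  λ = -2: largest Jordan block has size 2, contributing (x + 2)^2

So m_A(x) = (x + 2)^2 = x^2 + 4*x + 4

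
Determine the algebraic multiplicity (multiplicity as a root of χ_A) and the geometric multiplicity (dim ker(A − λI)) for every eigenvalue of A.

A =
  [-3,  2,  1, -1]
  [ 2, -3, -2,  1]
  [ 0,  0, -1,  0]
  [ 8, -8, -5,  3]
λ = -1: alg = 4, geom = 2

Step 1 — factor the characteristic polynomial to read off the algebraic multiplicities:
  χ_A(x) = (x + 1)^4

Step 2 — compute geometric multiplicities via the rank-nullity identity g(λ) = n − rank(A − λI):
  rank(A − (-1)·I) = 2, so dim ker(A − (-1)·I) = n − 2 = 2

Summary:
  λ = -1: algebraic multiplicity = 4, geometric multiplicity = 2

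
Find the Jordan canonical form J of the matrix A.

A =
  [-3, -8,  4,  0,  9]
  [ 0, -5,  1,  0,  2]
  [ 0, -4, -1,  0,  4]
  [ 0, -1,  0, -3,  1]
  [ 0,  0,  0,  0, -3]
J_3(-3) ⊕ J_2(-3)

The characteristic polynomial is
  det(x·I − A) = x^5 + 15*x^4 + 90*x^3 + 270*x^2 + 405*x + 243 = (x + 3)^5

Eigenvalues and multiplicities (the geometric multiplicity of λ is n − rank(A − λI), which equals the number of Jordan blocks for λ):
  λ = -3: algebraic multiplicity = 5, geometric multiplicity = 2

Determining the block sizes for each eigenvalue:
  λ = -3: with am = 5 and gm = 2, the partition is not yet determined (e.g. several partitions of 5 into 2 parts exist). Let N = A − (-3)·I. Computing rank(N^1) = 3, rank(N^2) = 1, rank(N^3) = 0; the number of blocks of size ≥ j is rank(N^{j−1}) − rank(N^j), giving [2, 2, 1]. So we have 1 block(s) of size 3, 1 block(s) of size 2 → block sizes [3, 2]

Assembling the blocks gives a Jordan form
J =
  [-3,  1,  0,  0,  0]
  [ 0, -3,  1,  0,  0]
  [ 0,  0, -3,  0,  0]
  [ 0,  0,  0, -3,  1]
  [ 0,  0,  0,  0, -3]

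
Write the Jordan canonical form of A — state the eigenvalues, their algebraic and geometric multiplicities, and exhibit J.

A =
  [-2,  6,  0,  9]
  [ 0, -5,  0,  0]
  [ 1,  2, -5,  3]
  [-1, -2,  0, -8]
J_2(-5) ⊕ J_1(-5) ⊕ J_1(-5)

The characteristic polynomial is
  det(x·I − A) = x^4 + 20*x^3 + 150*x^2 + 500*x + 625 = (x + 5)^4

Eigenvalues and multiplicities (the geometric multiplicity of λ is n − rank(A − λI), which equals the number of Jordan blocks for λ):
  λ = -5: algebraic multiplicity = 4, geometric multiplicity = 3

Determining the block sizes for each eigenvalue:
  λ = -5: 3 blocks summing to 4 forces exactly one block of size 2 and the rest size 1 → block sizes [2, 1, 1]

Assembling the blocks gives a Jordan form
J =
  [-5,  1,  0,  0]
  [ 0, -5,  0,  0]
  [ 0,  0, -5,  0]
  [ 0,  0,  0, -5]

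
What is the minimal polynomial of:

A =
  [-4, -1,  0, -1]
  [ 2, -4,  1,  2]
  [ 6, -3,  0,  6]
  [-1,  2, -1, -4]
x^2 + 6*x + 9

The characteristic polynomial is χ_A(x) = (x + 3)^4, so the eigenvalues are known. The minimal polynomial is
  m_A(x) = Π_λ (x − λ)^{k_λ}
where k_λ is the size of the *largest* Jordan block for λ (equivalently, the smallest k with (A − λI)^k v = 0 for every generalised eigenvector v of λ).

  λ = -3: largest Jordan block has size 2, contributing (x + 3)^2

So m_A(x) = (x + 3)^2 = x^2 + 6*x + 9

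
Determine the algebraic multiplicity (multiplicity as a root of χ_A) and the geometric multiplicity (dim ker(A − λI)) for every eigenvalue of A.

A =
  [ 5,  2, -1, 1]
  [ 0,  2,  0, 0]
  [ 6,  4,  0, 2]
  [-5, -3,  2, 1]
λ = 2: alg = 4, geom = 2

Step 1 — factor the characteristic polynomial to read off the algebraic multiplicities:
  χ_A(x) = (x - 2)^4

Step 2 — compute geometric multiplicities via the rank-nullity identity g(λ) = n − rank(A − λI):
  rank(A − (2)·I) = 2, so dim ker(A − (2)·I) = n − 2 = 2

Summary:
  λ = 2: algebraic multiplicity = 4, geometric multiplicity = 2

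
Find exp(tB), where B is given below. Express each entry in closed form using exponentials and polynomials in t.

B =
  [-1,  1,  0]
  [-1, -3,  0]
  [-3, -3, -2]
e^{tB} =
  [t*exp(-2*t) + exp(-2*t), t*exp(-2*t), 0]
  [-t*exp(-2*t), -t*exp(-2*t) + exp(-2*t), 0]
  [-3*t*exp(-2*t), -3*t*exp(-2*t), exp(-2*t)]

Strategy: write B = P · J · P⁻¹ where J is a Jordan canonical form, so e^{tB} = P · e^{tJ} · P⁻¹, and e^{tJ} can be computed block-by-block.

B has Jordan form
J =
  [-2,  1,  0]
  [ 0, -2,  0]
  [ 0,  0, -2]
(up to reordering of blocks).

Per-block formulas:
  For a 1×1 block at λ = -2: exp(t · [-2]) = [e^(-2t)].
  For a 2×2 Jordan block J_2(-2): exp(t · J_2(-2)) = e^(-2t)·(I + t·N), where N is the 2×2 nilpotent shift.

After assembling e^{tJ} and conjugating by P, we get:

e^{tB} =
  [t*exp(-2*t) + exp(-2*t), t*exp(-2*t), 0]
  [-t*exp(-2*t), -t*exp(-2*t) + exp(-2*t), 0]
  [-3*t*exp(-2*t), -3*t*exp(-2*t), exp(-2*t)]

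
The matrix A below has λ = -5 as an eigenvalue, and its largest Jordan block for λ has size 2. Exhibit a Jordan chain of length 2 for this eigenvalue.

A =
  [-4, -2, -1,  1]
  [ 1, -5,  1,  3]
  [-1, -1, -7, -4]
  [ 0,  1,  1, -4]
A Jordan chain for λ = -5 of length 2:
v_1 = (1, 1, -1, 0)ᵀ
v_2 = (1, 0, 0, 0)ᵀ

Let N = A − (-5)·I. We want v_2 with N^2 v_2 = 0 but N^1 v_2 ≠ 0; then v_{j-1} := N · v_j for j = 2, …, 2.

Pick v_2 = (1, 0, 0, 0)ᵀ.
Then v_1 = N · v_2 = (1, 1, -1, 0)ᵀ.

Sanity check: (A − (-5)·I) v_1 = (0, 0, 0, 0)ᵀ = 0. ✓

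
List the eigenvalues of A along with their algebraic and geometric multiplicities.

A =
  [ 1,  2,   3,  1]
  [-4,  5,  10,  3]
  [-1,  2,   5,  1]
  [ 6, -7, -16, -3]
λ = 2: alg = 4, geom = 2

Step 1 — factor the characteristic polynomial to read off the algebraic multiplicities:
  χ_A(x) = (x - 2)^4

Step 2 — compute geometric multiplicities via the rank-nullity identity g(λ) = n − rank(A − λI):
  rank(A − (2)·I) = 2, so dim ker(A − (2)·I) = n − 2 = 2

Summary:
  λ = 2: algebraic multiplicity = 4, geometric multiplicity = 2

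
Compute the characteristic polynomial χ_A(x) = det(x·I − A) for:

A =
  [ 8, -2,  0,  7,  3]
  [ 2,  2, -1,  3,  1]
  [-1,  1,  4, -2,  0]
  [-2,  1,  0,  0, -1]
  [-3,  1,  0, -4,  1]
x^5 - 15*x^4 + 90*x^3 - 270*x^2 + 405*x - 243

Expanding det(x·I − A) (e.g. by cofactor expansion or by noting that A is similar to its Jordan form J, which has the same characteristic polynomial as A) gives
  χ_A(x) = x^5 - 15*x^4 + 90*x^3 - 270*x^2 + 405*x - 243
which factors as (x - 3)^5. The eigenvalues (with algebraic multiplicities) are λ = 3 with multiplicity 5.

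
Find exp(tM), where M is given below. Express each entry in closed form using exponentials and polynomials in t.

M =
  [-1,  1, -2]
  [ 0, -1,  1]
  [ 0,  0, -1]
e^{tM} =
  [exp(-t), t*exp(-t), t^2*exp(-t)/2 - 2*t*exp(-t)]
  [0, exp(-t), t*exp(-t)]
  [0, 0, exp(-t)]

Strategy: write M = P · J · P⁻¹ where J is a Jordan canonical form, so e^{tM} = P · e^{tJ} · P⁻¹, and e^{tJ} can be computed block-by-block.

M has Jordan form
J =
  [-1,  1,  0]
  [ 0, -1,  1]
  [ 0,  0, -1]
(up to reordering of blocks).

Per-block formulas:
  For a 3×3 Jordan block J_3(-1): exp(t · J_3(-1)) = e^(-1t)·(I + t·N + (t^2/2)·N^2), where N is the 3×3 nilpotent shift.

After assembling e^{tJ} and conjugating by P, we get:

e^{tM} =
  [exp(-t), t*exp(-t), t^2*exp(-t)/2 - 2*t*exp(-t)]
  [0, exp(-t), t*exp(-t)]
  [0, 0, exp(-t)]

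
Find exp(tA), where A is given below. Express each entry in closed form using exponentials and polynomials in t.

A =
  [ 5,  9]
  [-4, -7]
e^{tA} =
  [6*t*exp(-t) + exp(-t), 9*t*exp(-t)]
  [-4*t*exp(-t), -6*t*exp(-t) + exp(-t)]

Strategy: write A = P · J · P⁻¹ where J is a Jordan canonical form, so e^{tA} = P · e^{tJ} · P⁻¹, and e^{tJ} can be computed block-by-block.

A has Jordan form
J =
  [-1,  1]
  [ 0, -1]
(up to reordering of blocks).

Per-block formulas:
  For a 2×2 Jordan block J_2(-1): exp(t · J_2(-1)) = e^(-1t)·(I + t·N), where N is the 2×2 nilpotent shift.

After assembling e^{tJ} and conjugating by P, we get:

e^{tA} =
  [6*t*exp(-t) + exp(-t), 9*t*exp(-t)]
  [-4*t*exp(-t), -6*t*exp(-t) + exp(-t)]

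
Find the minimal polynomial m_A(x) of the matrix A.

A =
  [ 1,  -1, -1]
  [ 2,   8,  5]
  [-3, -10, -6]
x^3 - 3*x^2 + 3*x - 1

The characteristic polynomial is χ_A(x) = (x - 1)^3, so the eigenvalues are known. The minimal polynomial is
  m_A(x) = Π_λ (x − λ)^{k_λ}
where k_λ is the size of the *largest* Jordan block for λ (equivalently, the smallest k with (A − λI)^k v = 0 for every generalised eigenvector v of λ).

  λ = 1: largest Jordan block has size 3, contributing (x − 1)^3

So m_A(x) = (x - 1)^3 = x^3 - 3*x^2 + 3*x - 1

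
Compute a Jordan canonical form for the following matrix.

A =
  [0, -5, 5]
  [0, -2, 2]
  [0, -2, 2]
J_2(0) ⊕ J_1(0)

The characteristic polynomial is
  det(x·I − A) = x^3

Eigenvalues and multiplicities (the geometric multiplicity of λ is n − rank(A − λI), which equals the number of Jordan blocks for λ):
  λ = 0: algebraic multiplicity = 3, geometric multiplicity = 2

Determining the block sizes for each eigenvalue:
  λ = 0: 2 blocks summing to 3 forces exactly one block of size 2 and the rest size 1 → block sizes [2, 1]

Assembling the blocks gives a Jordan form
J =
  [0, 1, 0]
  [0, 0, 0]
  [0, 0, 0]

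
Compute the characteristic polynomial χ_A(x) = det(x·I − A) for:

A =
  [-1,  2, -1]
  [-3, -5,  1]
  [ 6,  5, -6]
x^3 + 12*x^2 + 48*x + 64

Expanding det(x·I − A) (e.g. by cofactor expansion or by noting that A is similar to its Jordan form J, which has the same characteristic polynomial as A) gives
  χ_A(x) = x^3 + 12*x^2 + 48*x + 64
which factors as (x + 4)^3. The eigenvalues (with algebraic multiplicities) are λ = -4 with multiplicity 3.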